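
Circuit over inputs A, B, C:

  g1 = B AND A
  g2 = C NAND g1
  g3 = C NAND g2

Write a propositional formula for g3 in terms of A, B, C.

g1 = B AND A
g2 = C NAND g1 = C NAND (B AND A)
g3 = C NAND g2 = C NAND (C NAND (B AND A))

C NAND (C NAND (B AND A))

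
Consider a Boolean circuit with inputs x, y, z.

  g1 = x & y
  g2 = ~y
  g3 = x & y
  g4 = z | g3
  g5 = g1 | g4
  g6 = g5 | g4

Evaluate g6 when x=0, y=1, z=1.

1

g1 = 0 & 1 = 0
g3 = 0 & 1 = 0
g4 = 1 | 0 = 1
g5 = 0 | 1 = 1
g6 = 1 | 1 = 1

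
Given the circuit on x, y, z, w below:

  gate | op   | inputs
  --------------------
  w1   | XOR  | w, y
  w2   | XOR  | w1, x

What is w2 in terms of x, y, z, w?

(w XOR y) XOR x

w1 = w XOR y
w2 = w1 XOR x = (w XOR y) XOR x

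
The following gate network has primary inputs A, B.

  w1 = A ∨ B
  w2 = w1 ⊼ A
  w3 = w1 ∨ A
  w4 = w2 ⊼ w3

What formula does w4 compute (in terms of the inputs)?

((A ∨ B) ⊼ A) ⊼ ((A ∨ B) ∨ A)

w1 = A ∨ B
w2 = w1 ⊼ A = (A ∨ B) ⊼ A
w3 = w1 ∨ A = (A ∨ B) ∨ A
w4 = w2 ⊼ w3 = ((A ∨ B) ⊼ A) ⊼ ((A ∨ B) ∨ A)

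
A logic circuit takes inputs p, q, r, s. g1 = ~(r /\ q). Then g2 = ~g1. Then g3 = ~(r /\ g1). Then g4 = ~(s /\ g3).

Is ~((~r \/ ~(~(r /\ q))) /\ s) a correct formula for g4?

g1 = ~(r /\ q)
g3 = ~(r /\ g1) = ~(r /\ (~(r /\ q)))
g4 = ~(s /\ g3) = ~(s /\ (~(r /\ (~(r /\ q)))))
At p=0, q=0, r=0, s=1: circuit gives 0, formula gives 0.
At p=0, q=0, r=0, s=0: circuit gives 1, formula gives 1.
Agrees on all 16 inputs.

Yes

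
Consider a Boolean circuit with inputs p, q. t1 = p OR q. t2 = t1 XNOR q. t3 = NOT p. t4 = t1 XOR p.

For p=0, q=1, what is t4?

1

t1 = 0 OR 1 = 1
t4 = 1 XOR 0 = 1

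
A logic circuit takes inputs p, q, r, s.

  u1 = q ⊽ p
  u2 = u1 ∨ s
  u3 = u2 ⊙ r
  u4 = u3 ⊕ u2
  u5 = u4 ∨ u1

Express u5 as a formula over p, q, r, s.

u1 = q ⊽ p
u2 = u1 ∨ s = (q ⊽ p) ∨ s
u3 = u2 ⊙ r = ((q ⊽ p) ∨ s) ⊙ r
u4 = u3 ⊕ u2 = (((q ⊽ p) ∨ s) ⊙ r) ⊕ ((q ⊽ p) ∨ s)
u5 = u4 ∨ u1 = ((((q ⊽ p) ∨ s) ⊙ r) ⊕ ((q ⊽ p) ∨ s)) ∨ (q ⊽ p)

((((q ⊽ p) ∨ s) ⊙ r) ⊕ ((q ⊽ p) ∨ s)) ∨ (q ⊽ p)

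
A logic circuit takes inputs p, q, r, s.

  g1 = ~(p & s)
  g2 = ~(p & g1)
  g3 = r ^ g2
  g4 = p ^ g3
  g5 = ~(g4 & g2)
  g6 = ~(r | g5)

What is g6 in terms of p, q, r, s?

~(r | (~((p ^ (r ^ (~(p & (~(p & s)))))) & (~(p & (~(p & s)))))))

g1 = ~(p & s)
g2 = ~(p & g1) = ~(p & (~(p & s)))
g3 = r ^ g2 = r ^ (~(p & (~(p & s))))
g4 = p ^ g3 = p ^ (r ^ (~(p & (~(p & s)))))
g5 = ~(g4 & g2) = ~((p ^ (r ^ (~(p & (~(p & s)))))) & (~(p & (~(p & s)))))
g6 = ~(r | g5) = ~(r | (~((p ^ (r ^ (~(p & (~(p & s)))))) & (~(p & (~(p & s)))))))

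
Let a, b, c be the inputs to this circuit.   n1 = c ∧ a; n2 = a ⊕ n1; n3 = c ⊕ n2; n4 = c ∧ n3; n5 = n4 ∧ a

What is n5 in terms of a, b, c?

n1 = c ∧ a
n2 = a ⊕ n1 = a ⊕ (c ∧ a)
n3 = c ⊕ n2 = c ⊕ (a ⊕ (c ∧ a))
n4 = c ∧ n3 = c ∧ (c ⊕ (a ⊕ (c ∧ a)))
n5 = n4 ∧ a = (c ∧ (c ⊕ (a ⊕ (c ∧ a)))) ∧ a

(c ∧ (c ⊕ (a ⊕ (c ∧ a)))) ∧ a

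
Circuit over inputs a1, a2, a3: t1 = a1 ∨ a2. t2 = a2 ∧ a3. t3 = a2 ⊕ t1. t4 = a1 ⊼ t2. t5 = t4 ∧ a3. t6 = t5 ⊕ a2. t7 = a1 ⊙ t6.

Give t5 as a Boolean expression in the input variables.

t2 = a2 ∧ a3
t4 = a1 ⊼ t2 = a1 ⊼ (a2 ∧ a3)
t5 = t4 ∧ a3 = (a1 ⊼ (a2 ∧ a3)) ∧ a3

(a1 ⊼ (a2 ∧ a3)) ∧ a3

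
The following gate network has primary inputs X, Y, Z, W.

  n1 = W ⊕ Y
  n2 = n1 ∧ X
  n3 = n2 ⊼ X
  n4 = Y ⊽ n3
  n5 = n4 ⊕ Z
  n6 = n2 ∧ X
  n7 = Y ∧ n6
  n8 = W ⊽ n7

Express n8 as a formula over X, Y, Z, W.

n1 = W ⊕ Y
n2 = n1 ∧ X = (W ⊕ Y) ∧ X
n6 = n2 ∧ X = ((W ⊕ Y) ∧ X) ∧ X
n7 = Y ∧ n6 = Y ∧ (((W ⊕ Y) ∧ X) ∧ X)
n8 = W ⊽ n7 = W ⊽ (Y ∧ (((W ⊕ Y) ∧ X) ∧ X))

W ⊽ (Y ∧ (((W ⊕ Y) ∧ X) ∧ X))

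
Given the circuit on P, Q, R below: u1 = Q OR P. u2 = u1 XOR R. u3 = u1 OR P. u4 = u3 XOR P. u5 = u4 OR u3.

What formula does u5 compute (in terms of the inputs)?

u1 = Q OR P
u3 = u1 OR P = (Q OR P) OR P
u4 = u3 XOR P = ((Q OR P) OR P) XOR P
u5 = u4 OR u3 = (((Q OR P) OR P) XOR P) OR ((Q OR P) OR P)

(((Q OR P) OR P) XOR P) OR ((Q OR P) OR P)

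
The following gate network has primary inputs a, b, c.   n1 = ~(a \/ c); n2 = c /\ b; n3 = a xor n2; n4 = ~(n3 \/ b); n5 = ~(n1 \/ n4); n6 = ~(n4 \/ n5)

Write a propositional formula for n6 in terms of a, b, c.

~((~((a xor (c /\ b)) \/ b)) \/ (~((~(a \/ c)) \/ (~((a xor (c /\ b)) \/ b)))))

n1 = ~(a \/ c)
n2 = c /\ b
n3 = a xor n2 = a xor (c /\ b)
n4 = ~(n3 \/ b) = ~((a xor (c /\ b)) \/ b)
n5 = ~(n1 \/ n4) = ~((~(a \/ c)) \/ (~((a xor (c /\ b)) \/ b)))
n6 = ~(n4 \/ n5) = ~((~((a xor (c /\ b)) \/ b)) \/ (~((~(a \/ c)) \/ (~((a xor (c /\ b)) \/ b)))))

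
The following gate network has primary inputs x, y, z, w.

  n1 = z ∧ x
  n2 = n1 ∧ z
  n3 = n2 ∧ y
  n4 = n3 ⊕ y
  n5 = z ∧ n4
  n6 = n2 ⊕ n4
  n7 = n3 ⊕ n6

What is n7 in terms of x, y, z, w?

n1 = z ∧ x
n2 = n1 ∧ z = (z ∧ x) ∧ z
n3 = n2 ∧ y = ((z ∧ x) ∧ z) ∧ y
n4 = n3 ⊕ y = (((z ∧ x) ∧ z) ∧ y) ⊕ y
n6 = n2 ⊕ n4 = ((z ∧ x) ∧ z) ⊕ ((((z ∧ x) ∧ z) ∧ y) ⊕ y)
n7 = n3 ⊕ n6 = (((z ∧ x) ∧ z) ∧ y) ⊕ (((z ∧ x) ∧ z) ⊕ ((((z ∧ x) ∧ z) ∧ y) ⊕ y))

(((z ∧ x) ∧ z) ∧ y) ⊕ (((z ∧ x) ∧ z) ⊕ ((((z ∧ x) ∧ z) ∧ y) ⊕ y))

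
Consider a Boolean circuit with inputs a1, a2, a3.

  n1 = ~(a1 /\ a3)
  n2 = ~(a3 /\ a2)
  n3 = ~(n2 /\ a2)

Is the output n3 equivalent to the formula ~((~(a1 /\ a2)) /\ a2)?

n2 = ~(a3 /\ a2)
n3 = ~(n2 /\ a2) = ~((~(a3 /\ a2)) /\ a2)
At a1=0, a2=1, a3=1: circuit gives 1, formula gives 0.

No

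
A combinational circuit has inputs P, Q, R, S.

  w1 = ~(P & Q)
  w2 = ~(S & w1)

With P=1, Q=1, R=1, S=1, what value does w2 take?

1

w1 = ~(1 & 1) = 0
w2 = ~(1 & 0) = 1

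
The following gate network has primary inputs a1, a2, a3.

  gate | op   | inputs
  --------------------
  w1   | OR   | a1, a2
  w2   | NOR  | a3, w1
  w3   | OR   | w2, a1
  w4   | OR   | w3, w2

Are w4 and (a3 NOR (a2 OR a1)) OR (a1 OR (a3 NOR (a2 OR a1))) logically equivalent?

Yes

w1 = a1 OR a2
w2 = a3 NOR w1 = a3 NOR (a1 OR a2)
w3 = w2 OR a1 = (a3 NOR (a1 OR a2)) OR a1
w4 = w3 OR w2 = ((a3 NOR (a1 OR a2)) OR a1) OR (a3 NOR (a1 OR a2))
At a1=0, a2=0, a3=1: circuit gives 0, formula gives 0.
At a1=0, a2=0, a3=0: circuit gives 1, formula gives 1.
Agrees on all 8 inputs.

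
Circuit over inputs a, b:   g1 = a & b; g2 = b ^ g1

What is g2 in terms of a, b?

g1 = a & b
g2 = b ^ g1 = b ^ (a & b)

b ^ (a & b)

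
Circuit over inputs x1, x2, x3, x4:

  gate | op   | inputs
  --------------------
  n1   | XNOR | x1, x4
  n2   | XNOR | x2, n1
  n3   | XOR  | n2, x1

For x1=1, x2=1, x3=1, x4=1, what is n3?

n1 = 1 XNOR 1 = 1
n2 = 1 XNOR 1 = 1
n3 = 1 XOR 1 = 0

0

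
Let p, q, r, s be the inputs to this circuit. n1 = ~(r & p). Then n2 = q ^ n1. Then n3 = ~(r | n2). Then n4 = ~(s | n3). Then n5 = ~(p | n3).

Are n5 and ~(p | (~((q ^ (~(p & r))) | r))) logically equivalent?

n1 = ~(r & p)
n2 = q ^ n1 = q ^ (~(r & p))
n3 = ~(r | n2) = ~(r | (q ^ (~(r & p))))
n5 = ~(p | n3) = ~(p | (~(r | (q ^ (~(r & p))))))
At p=0, q=1, r=0, s=0: circuit gives 0, formula gives 0.
At p=0, q=0, r=0, s=0: circuit gives 1, formula gives 1.
Agrees on all 16 inputs.

Yes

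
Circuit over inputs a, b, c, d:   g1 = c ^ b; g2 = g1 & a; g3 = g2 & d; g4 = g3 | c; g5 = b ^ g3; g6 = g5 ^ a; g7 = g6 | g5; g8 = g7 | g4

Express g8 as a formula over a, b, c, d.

(((b ^ (((c ^ b) & a) & d)) ^ a) | (b ^ (((c ^ b) & a) & d))) | ((((c ^ b) & a) & d) | c)

g1 = c ^ b
g2 = g1 & a = (c ^ b) & a
g3 = g2 & d = ((c ^ b) & a) & d
g4 = g3 | c = (((c ^ b) & a) & d) | c
g5 = b ^ g3 = b ^ (((c ^ b) & a) & d)
g6 = g5 ^ a = (b ^ (((c ^ b) & a) & d)) ^ a
g7 = g6 | g5 = ((b ^ (((c ^ b) & a) & d)) ^ a) | (b ^ (((c ^ b) & a) & d))
g8 = g7 | g4 = (((b ^ (((c ^ b) & a) & d)) ^ a) | (b ^ (((c ^ b) & a) & d))) | ((((c ^ b) & a) & d) | c)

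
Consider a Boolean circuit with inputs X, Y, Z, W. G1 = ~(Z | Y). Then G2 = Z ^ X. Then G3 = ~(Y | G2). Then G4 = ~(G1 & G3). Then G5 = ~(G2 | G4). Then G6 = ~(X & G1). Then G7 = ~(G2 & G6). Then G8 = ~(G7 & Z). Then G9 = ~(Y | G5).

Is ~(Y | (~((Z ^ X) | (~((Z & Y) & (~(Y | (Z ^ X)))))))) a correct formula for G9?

G1 = ~(Z | Y)
G2 = Z ^ X
G3 = ~(Y | G2) = ~(Y | (Z ^ X))
G4 = ~(G1 & G3) = ~((~(Z | Y)) & (~(Y | (Z ^ X))))
G5 = ~(G2 | G4) = ~((Z ^ X) | (~((~(Z | Y)) & (~(Y | (Z ^ X))))))
G9 = ~(Y | G5) = ~(Y | (~((Z ^ X) | (~((~(Z | Y)) & (~(Y | (Z ^ X))))))))
At X=0, Y=0, Z=0, W=0: circuit gives 0, formula gives 1.

No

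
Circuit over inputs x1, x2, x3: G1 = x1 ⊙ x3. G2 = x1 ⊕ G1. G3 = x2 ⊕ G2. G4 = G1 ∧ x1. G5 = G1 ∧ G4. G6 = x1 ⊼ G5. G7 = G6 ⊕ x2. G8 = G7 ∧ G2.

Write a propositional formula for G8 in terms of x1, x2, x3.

G1 = x1 ⊙ x3
G2 = x1 ⊕ G1 = x1 ⊕ (x1 ⊙ x3)
G4 = G1 ∧ x1 = (x1 ⊙ x3) ∧ x1
G5 = G1 ∧ G4 = (x1 ⊙ x3) ∧ ((x1 ⊙ x3) ∧ x1)
G6 = x1 ⊼ G5 = x1 ⊼ ((x1 ⊙ x3) ∧ ((x1 ⊙ x3) ∧ x1))
G7 = G6 ⊕ x2 = (x1 ⊼ ((x1 ⊙ x3) ∧ ((x1 ⊙ x3) ∧ x1))) ⊕ x2
G8 = G7 ∧ G2 = ((x1 ⊼ ((x1 ⊙ x3) ∧ ((x1 ⊙ x3) ∧ x1))) ⊕ x2) ∧ (x1 ⊕ (x1 ⊙ x3))

((x1 ⊼ ((x1 ⊙ x3) ∧ ((x1 ⊙ x3) ∧ x1))) ⊕ x2) ∧ (x1 ⊕ (x1 ⊙ x3))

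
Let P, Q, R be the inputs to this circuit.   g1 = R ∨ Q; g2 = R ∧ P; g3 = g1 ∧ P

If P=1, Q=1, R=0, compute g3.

1

g1 = 0 ∨ 1 = 1
g3 = 1 ∧ 1 = 1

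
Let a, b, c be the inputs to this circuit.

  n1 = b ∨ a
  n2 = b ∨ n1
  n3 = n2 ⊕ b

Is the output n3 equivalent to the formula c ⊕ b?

No

n1 = b ∨ a
n2 = b ∨ n1 = b ∨ (b ∨ a)
n3 = n2 ⊕ b = (b ∨ (b ∨ a)) ⊕ b
At a=0, b=0, c=1: circuit gives 0, formula gives 1.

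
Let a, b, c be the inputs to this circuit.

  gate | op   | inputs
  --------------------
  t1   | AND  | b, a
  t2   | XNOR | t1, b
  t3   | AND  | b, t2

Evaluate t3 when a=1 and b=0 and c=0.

t1 = 0 AND 1 = 0
t2 = 0 XNOR 0 = 1
t3 = 0 AND 1 = 0

0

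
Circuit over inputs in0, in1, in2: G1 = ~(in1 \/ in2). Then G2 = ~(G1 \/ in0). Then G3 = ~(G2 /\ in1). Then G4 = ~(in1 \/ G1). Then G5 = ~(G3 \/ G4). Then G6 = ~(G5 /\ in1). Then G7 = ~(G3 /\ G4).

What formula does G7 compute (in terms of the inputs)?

G1 = ~(in1 \/ in2)
G2 = ~(G1 \/ in0) = ~((~(in1 \/ in2)) \/ in0)
G3 = ~(G2 /\ in1) = ~((~((~(in1 \/ in2)) \/ in0)) /\ in1)
G4 = ~(in1 \/ G1) = ~(in1 \/ (~(in1 \/ in2)))
G7 = ~(G3 /\ G4) = ~((~((~((~(in1 \/ in2)) \/ in0)) /\ in1)) /\ (~(in1 \/ (~(in1 \/ in2)))))

~((~((~((~(in1 \/ in2)) \/ in0)) /\ in1)) /\ (~(in1 \/ (~(in1 \/ in2)))))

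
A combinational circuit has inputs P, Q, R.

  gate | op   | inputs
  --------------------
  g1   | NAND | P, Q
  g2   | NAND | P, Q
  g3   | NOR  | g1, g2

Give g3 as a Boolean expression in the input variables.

g1 = P NAND Q
g2 = P NAND Q
g3 = g1 NOR g2 = (P NAND Q) NOR (P NAND Q)

(P NAND Q) NOR (P NAND Q)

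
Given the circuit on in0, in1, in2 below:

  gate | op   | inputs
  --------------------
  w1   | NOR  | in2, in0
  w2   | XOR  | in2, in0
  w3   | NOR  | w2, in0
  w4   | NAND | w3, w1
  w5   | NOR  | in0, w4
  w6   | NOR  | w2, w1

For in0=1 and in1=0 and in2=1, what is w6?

w1 = 1 NOR 1 = 0
w2 = 1 XOR 1 = 0
w6 = 0 NOR 0 = 1

1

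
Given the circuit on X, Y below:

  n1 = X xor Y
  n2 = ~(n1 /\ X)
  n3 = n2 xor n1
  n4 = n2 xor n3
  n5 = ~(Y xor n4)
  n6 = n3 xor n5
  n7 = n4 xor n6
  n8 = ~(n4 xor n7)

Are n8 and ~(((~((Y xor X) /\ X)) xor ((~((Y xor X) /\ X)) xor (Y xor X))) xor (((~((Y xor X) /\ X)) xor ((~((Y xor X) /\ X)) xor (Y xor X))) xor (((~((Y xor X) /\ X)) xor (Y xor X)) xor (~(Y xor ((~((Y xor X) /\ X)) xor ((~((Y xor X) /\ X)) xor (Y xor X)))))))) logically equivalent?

n1 = X xor Y
n2 = ~(n1 /\ X) = ~((X xor Y) /\ X)
n3 = n2 xor n1 = (~((X xor Y) /\ X)) xor (X xor Y)
n4 = n2 xor n3 = (~((X xor Y) /\ X)) xor ((~((X xor Y) /\ X)) xor (X xor Y))
n5 = ~(Y xor n4) = ~(Y xor ((~((X xor Y) /\ X)) xor ((~((X xor Y) /\ X)) xor (X xor Y))))
n6 = n3 xor n5 = ((~((X xor Y) /\ X)) xor (X xor Y)) xor (~(Y xor ((~((X xor Y) /\ X)) xor ((~((X xor Y) /\ X)) xor (X xor Y)))))
n7 = n4 xor n6 = ((~((X xor Y) /\ X)) xor ((~((X xor Y) /\ X)) xor (X xor Y))) xor (((~((X xor Y) /\ X)) xor (X xor Y)) xor (~(Y xor ((~((X xor Y) /\ X)) xor ((~((X xor Y) /\ X)) xor (X xor Y))))))
n8 = ~(n4 xor n7) = ~(((~((X xor Y) /\ X)) xor ((~((X xor Y) /\ X)) xor (X xor Y))) xor (((~((X xor Y) /\ X)) xor ((~((X xor Y) /\ X)) xor (X xor Y))) xor (((~((X xor Y) /\ X)) xor (X xor Y)) xor (~(Y xor ((~((X xor Y) /\ X)) xor ((~((X xor Y) /\ X)) xor (X xor Y))))))))
At X=0, Y=1: circuit gives 0, formula gives 0.
At X=0, Y=0: circuit gives 1, formula gives 1.
Agrees on all 4 inputs.

Yes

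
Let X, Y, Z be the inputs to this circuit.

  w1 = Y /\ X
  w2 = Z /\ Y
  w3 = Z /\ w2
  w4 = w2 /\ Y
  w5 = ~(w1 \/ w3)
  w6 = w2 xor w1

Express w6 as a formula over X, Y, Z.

(Z /\ Y) xor (Y /\ X)

w1 = Y /\ X
w2 = Z /\ Y
w6 = w2 xor w1 = (Z /\ Y) xor (Y /\ X)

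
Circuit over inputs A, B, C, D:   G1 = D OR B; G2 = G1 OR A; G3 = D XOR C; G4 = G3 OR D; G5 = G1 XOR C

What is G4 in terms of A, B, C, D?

(D XOR C) OR D

G3 = D XOR C
G4 = G3 OR D = (D XOR C) OR D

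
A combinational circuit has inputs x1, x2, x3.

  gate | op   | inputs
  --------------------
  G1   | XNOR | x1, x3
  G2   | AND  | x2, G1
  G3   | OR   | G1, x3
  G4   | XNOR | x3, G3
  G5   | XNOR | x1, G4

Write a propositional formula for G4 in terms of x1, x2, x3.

G1 = x1 XNOR x3
G3 = G1 OR x3 = (x1 XNOR x3) OR x3
G4 = x3 XNOR G3 = x3 XNOR ((x1 XNOR x3) OR x3)

x3 XNOR ((x1 XNOR x3) OR x3)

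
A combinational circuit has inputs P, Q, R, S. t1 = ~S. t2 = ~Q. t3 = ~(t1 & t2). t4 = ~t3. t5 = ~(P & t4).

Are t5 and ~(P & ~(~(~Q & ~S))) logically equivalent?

t1 = ~S
t2 = ~Q
t3 = ~(t1 & t2) = ~(~S & ~Q)
t4 = ~t3 = ~(~(~S & ~Q))
t5 = ~(P & t4) = ~(P & ~(~(~S & ~Q)))
At P=1, Q=0, R=0, S=0: circuit gives 0, formula gives 0.
At P=0, Q=0, R=0, S=0: circuit gives 1, formula gives 1.
Agrees on all 16 inputs.

Yes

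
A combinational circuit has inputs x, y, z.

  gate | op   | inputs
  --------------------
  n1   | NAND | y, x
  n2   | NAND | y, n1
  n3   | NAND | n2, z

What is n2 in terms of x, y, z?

n1 = y NAND x
n2 = y NAND n1 = y NAND (y NAND x)

y NAND (y NAND x)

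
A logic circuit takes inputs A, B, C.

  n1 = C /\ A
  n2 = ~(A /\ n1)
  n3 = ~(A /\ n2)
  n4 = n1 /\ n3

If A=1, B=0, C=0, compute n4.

n1 = 0 /\ 1 = 0
n2 = ~(1 /\ 0) = 1
n3 = ~(1 /\ 1) = 0
n4 = 0 /\ 0 = 0

0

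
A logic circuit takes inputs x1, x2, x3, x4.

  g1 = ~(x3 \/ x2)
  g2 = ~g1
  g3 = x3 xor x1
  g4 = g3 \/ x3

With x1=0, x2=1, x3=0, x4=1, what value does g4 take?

0

g3 = 0 xor 0 = 0
g4 = 0 \/ 0 = 0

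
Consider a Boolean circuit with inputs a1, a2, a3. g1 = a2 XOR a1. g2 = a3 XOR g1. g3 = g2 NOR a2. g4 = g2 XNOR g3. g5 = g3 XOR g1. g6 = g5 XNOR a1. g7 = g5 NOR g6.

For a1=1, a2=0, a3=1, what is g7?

g1 = 0 XOR 1 = 1
g2 = 1 XOR 1 = 0
g3 = 0 NOR 0 = 1
g5 = 1 XOR 1 = 0
g6 = 0 XNOR 1 = 0
g7 = 0 NOR 0 = 1

1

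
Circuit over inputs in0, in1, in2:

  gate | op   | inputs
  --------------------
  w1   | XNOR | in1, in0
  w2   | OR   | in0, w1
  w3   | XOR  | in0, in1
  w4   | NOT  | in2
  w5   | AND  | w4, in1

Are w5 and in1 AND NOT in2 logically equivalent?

Yes

w4 = NOT in2
w5 = w4 AND in1 = NOT in2 AND in1
At in0=0, in1=0, in2=0: circuit gives 0, formula gives 0.
At in0=0, in1=1, in2=0: circuit gives 1, formula gives 1.
Agrees on all 8 inputs.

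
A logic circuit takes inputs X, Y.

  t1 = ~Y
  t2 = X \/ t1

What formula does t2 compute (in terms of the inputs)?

X \/ ~Y

t1 = ~Y
t2 = X \/ t1 = X \/ ~Y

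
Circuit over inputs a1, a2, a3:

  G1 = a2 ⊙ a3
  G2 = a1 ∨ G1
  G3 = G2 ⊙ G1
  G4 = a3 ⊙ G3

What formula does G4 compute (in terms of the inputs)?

a3 ⊙ ((a1 ∨ (a2 ⊙ a3)) ⊙ (a2 ⊙ a3))

G1 = a2 ⊙ a3
G2 = a1 ∨ G1 = a1 ∨ (a2 ⊙ a3)
G3 = G2 ⊙ G1 = (a1 ∨ (a2 ⊙ a3)) ⊙ (a2 ⊙ a3)
G4 = a3 ⊙ G3 = a3 ⊙ ((a1 ∨ (a2 ⊙ a3)) ⊙ (a2 ⊙ a3))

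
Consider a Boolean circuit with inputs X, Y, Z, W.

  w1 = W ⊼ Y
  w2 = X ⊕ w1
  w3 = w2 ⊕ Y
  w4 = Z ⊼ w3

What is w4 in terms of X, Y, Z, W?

Z ⊼ ((X ⊕ (W ⊼ Y)) ⊕ Y)

w1 = W ⊼ Y
w2 = X ⊕ w1 = X ⊕ (W ⊼ Y)
w3 = w2 ⊕ Y = (X ⊕ (W ⊼ Y)) ⊕ Y
w4 = Z ⊼ w3 = Z ⊼ ((X ⊕ (W ⊼ Y)) ⊕ Y)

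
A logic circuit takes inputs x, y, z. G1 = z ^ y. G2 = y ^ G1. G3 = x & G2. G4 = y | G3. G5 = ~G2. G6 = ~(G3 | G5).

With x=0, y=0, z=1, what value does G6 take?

1

G1 = 1 ^ 0 = 1
G2 = 0 ^ 1 = 1
G3 = 0 & 1 = 0
G5 = ~1 = 0
G6 = ~(0 | 0) = 1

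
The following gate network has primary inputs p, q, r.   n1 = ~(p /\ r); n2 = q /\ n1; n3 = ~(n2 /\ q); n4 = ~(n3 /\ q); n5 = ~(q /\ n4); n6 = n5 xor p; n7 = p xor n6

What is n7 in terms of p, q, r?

p xor ((~(q /\ (~((~((q /\ (~(p /\ r))) /\ q)) /\ q)))) xor p)

n1 = ~(p /\ r)
n2 = q /\ n1 = q /\ (~(p /\ r))
n3 = ~(n2 /\ q) = ~((q /\ (~(p /\ r))) /\ q)
n4 = ~(n3 /\ q) = ~((~((q /\ (~(p /\ r))) /\ q)) /\ q)
n5 = ~(q /\ n4) = ~(q /\ (~((~((q /\ (~(p /\ r))) /\ q)) /\ q)))
n6 = n5 xor p = (~(q /\ (~((~((q /\ (~(p /\ r))) /\ q)) /\ q)))) xor p
n7 = p xor n6 = p xor ((~(q /\ (~((~((q /\ (~(p /\ r))) /\ q)) /\ q)))) xor p)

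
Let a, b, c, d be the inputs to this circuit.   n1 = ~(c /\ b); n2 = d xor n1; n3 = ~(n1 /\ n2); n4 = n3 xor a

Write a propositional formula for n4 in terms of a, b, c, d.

(~((~(c /\ b)) /\ (d xor (~(c /\ b))))) xor a

n1 = ~(c /\ b)
n2 = d xor n1 = d xor (~(c /\ b))
n3 = ~(n1 /\ n2) = ~((~(c /\ b)) /\ (d xor (~(c /\ b))))
n4 = n3 xor a = (~((~(c /\ b)) /\ (d xor (~(c /\ b))))) xor a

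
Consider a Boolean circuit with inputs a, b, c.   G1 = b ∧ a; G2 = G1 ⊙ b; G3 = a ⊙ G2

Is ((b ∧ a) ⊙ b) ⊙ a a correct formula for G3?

G1 = b ∧ a
G2 = G1 ⊙ b = (b ∧ a) ⊙ b
G3 = a ⊙ G2 = a ⊙ ((b ∧ a) ⊙ b)
At a=0, b=0, c=0: circuit gives 0, formula gives 0.
At a=0, b=1, c=0: circuit gives 1, formula gives 1.
Agrees on all 8 inputs.

Yes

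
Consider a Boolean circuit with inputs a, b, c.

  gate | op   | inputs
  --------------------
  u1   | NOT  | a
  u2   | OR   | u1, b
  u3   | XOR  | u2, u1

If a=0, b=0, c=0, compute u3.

u1 = NOT 0 = 1
u2 = 1 OR 0 = 1
u3 = 1 XOR 1 = 0

0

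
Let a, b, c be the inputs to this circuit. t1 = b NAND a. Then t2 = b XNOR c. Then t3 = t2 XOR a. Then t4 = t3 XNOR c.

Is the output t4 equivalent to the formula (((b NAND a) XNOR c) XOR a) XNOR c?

No

t2 = b XNOR c
t3 = t2 XOR a = (b XNOR c) XOR a
t4 = t3 XNOR c = ((b XNOR c) XOR a) XNOR c
At a=0, b=0, c=0: circuit gives 0, formula gives 1.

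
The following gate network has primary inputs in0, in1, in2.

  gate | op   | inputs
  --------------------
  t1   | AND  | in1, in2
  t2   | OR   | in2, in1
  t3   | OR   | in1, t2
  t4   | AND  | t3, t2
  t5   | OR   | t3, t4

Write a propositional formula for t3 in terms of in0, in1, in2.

t2 = in2 OR in1
t3 = in1 OR t2 = in1 OR (in2 OR in1)

in1 OR (in2 OR in1)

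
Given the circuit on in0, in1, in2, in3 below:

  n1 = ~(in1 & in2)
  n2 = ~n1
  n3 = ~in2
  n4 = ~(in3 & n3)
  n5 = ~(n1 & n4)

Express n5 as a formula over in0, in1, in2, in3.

~((~(in1 & in2)) & (~(in3 & ~in2)))

n1 = ~(in1 & in2)
n3 = ~in2
n4 = ~(in3 & n3) = ~(in3 & ~in2)
n5 = ~(n1 & n4) = ~((~(in1 & in2)) & (~(in3 & ~in2)))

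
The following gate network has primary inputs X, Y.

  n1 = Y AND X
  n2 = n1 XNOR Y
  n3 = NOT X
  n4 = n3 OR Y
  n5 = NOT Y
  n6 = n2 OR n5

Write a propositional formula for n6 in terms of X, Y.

n1 = Y AND X
n2 = n1 XNOR Y = (Y AND X) XNOR Y
n5 = NOT Y
n6 = n2 OR n5 = ((Y AND X) XNOR Y) OR NOT Y

((Y AND X) XNOR Y) OR NOT Y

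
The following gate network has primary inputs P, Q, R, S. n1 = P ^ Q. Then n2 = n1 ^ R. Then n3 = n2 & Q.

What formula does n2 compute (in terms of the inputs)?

n1 = P ^ Q
n2 = n1 ^ R = (P ^ Q) ^ R

(P ^ Q) ^ R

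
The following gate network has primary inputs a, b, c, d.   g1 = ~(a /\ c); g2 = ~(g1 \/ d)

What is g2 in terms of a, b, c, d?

~((~(a /\ c)) \/ d)

g1 = ~(a /\ c)
g2 = ~(g1 \/ d) = ~((~(a /\ c)) \/ d)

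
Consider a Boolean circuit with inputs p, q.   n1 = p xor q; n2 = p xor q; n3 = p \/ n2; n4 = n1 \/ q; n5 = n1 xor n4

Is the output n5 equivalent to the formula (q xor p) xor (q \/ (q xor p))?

Yes

n1 = p xor q
n4 = n1 \/ q = (p xor q) \/ q
n5 = n1 xor n4 = (p xor q) xor ((p xor q) \/ q)
At p=0, q=0: circuit gives 0, formula gives 0.
At p=1, q=1: circuit gives 1, formula gives 1.
Agrees on all 4 inputs.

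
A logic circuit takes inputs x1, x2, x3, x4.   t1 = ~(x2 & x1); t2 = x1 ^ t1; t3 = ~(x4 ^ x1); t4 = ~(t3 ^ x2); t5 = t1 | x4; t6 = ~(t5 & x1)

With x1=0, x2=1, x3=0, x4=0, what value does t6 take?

t1 = ~(1 & 0) = 1
t5 = 1 | 0 = 1
t6 = ~(1 & 0) = 1

1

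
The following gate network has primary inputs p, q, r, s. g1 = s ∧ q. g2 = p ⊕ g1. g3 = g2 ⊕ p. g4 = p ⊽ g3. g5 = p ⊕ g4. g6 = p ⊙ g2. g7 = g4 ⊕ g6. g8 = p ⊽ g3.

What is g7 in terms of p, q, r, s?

(p ⊽ ((p ⊕ (s ∧ q)) ⊕ p)) ⊕ (p ⊙ (p ⊕ (s ∧ q)))

g1 = s ∧ q
g2 = p ⊕ g1 = p ⊕ (s ∧ q)
g3 = g2 ⊕ p = (p ⊕ (s ∧ q)) ⊕ p
g4 = p ⊽ g3 = p ⊽ ((p ⊕ (s ∧ q)) ⊕ p)
g6 = p ⊙ g2 = p ⊙ (p ⊕ (s ∧ q))
g7 = g4 ⊕ g6 = (p ⊽ ((p ⊕ (s ∧ q)) ⊕ p)) ⊕ (p ⊙ (p ⊕ (s ∧ q)))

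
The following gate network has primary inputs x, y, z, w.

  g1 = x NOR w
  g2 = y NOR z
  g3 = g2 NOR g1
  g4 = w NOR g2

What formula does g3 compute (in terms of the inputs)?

(y NOR z) NOR (x NOR w)

g1 = x NOR w
g2 = y NOR z
g3 = g2 NOR g1 = (y NOR z) NOR (x NOR w)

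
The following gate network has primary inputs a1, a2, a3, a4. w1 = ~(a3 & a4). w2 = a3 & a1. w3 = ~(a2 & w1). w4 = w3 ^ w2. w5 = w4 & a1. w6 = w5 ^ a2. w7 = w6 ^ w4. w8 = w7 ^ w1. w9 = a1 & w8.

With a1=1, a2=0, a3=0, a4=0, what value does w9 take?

1

w1 = ~(0 & 0) = 1
w2 = 0 & 1 = 0
w3 = ~(0 & 1) = 1
w4 = 1 ^ 0 = 1
w5 = 1 & 1 = 1
w6 = 1 ^ 0 = 1
w7 = 1 ^ 1 = 0
w8 = 0 ^ 1 = 1
w9 = 1 & 1 = 1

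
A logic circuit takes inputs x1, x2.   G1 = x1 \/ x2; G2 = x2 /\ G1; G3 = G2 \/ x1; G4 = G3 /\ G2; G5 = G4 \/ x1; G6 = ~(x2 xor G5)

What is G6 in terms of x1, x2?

~(x2 xor ((((x2 /\ (x1 \/ x2)) \/ x1) /\ (x2 /\ (x1 \/ x2))) \/ x1))

G1 = x1 \/ x2
G2 = x2 /\ G1 = x2 /\ (x1 \/ x2)
G3 = G2 \/ x1 = (x2 /\ (x1 \/ x2)) \/ x1
G4 = G3 /\ G2 = ((x2 /\ (x1 \/ x2)) \/ x1) /\ (x2 /\ (x1 \/ x2))
G5 = G4 \/ x1 = (((x2 /\ (x1 \/ x2)) \/ x1) /\ (x2 /\ (x1 \/ x2))) \/ x1
G6 = ~(x2 xor G5) = ~(x2 xor ((((x2 /\ (x1 \/ x2)) \/ x1) /\ (x2 /\ (x1 \/ x2))) \/ x1))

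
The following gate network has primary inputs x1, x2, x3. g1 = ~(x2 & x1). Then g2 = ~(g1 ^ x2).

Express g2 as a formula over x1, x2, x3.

~((~(x2 & x1)) ^ x2)

g1 = ~(x2 & x1)
g2 = ~(g1 ^ x2) = ~((~(x2 & x1)) ^ x2)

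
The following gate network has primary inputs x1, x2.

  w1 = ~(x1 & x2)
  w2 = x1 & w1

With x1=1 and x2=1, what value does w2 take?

0

w1 = ~(1 & 1) = 0
w2 = 1 & 0 = 0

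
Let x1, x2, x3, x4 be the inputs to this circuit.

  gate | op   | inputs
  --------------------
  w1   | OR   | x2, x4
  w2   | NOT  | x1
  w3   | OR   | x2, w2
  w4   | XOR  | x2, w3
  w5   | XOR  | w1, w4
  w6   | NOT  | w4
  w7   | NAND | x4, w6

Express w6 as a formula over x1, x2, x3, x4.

NOT (x2 XOR (x2 OR NOT x1))

w2 = NOT x1
w3 = x2 OR w2 = x2 OR NOT x1
w4 = x2 XOR w3 = x2 XOR (x2 OR NOT x1)
w6 = NOT w4 = NOT (x2 XOR (x2 OR NOT x1))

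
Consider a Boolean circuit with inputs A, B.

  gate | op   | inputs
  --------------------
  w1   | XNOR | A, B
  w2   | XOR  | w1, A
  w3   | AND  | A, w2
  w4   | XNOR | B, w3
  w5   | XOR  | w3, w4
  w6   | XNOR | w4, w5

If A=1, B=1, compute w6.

1

w1 = 1 XNOR 1 = 1
w2 = 1 XOR 1 = 0
w3 = 1 AND 0 = 0
w4 = 1 XNOR 0 = 0
w5 = 0 XOR 0 = 0
w6 = 0 XNOR 0 = 1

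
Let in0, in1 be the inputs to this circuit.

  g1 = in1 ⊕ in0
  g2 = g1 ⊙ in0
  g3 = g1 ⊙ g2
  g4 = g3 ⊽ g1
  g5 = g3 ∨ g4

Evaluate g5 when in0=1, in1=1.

g1 = 1 ⊕ 1 = 0
g2 = 0 ⊙ 1 = 0
g3 = 0 ⊙ 0 = 1
g4 = 1 ⊽ 0 = 0
g5 = 1 ∨ 0 = 1

1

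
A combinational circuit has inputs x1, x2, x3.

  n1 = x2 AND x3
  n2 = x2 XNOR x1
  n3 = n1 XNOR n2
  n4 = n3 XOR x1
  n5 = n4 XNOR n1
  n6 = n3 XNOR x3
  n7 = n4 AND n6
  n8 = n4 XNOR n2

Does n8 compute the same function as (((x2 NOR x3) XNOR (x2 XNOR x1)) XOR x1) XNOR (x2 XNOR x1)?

n1 = x2 AND x3
n2 = x2 XNOR x1
n3 = n1 XNOR n2 = (x2 AND x3) XNOR (x2 XNOR x1)
n4 = n3 XOR x1 = ((x2 AND x3) XNOR (x2 XNOR x1)) XOR x1
n8 = n4 XNOR n2 = (((x2 AND x3) XNOR (x2 XNOR x1)) XOR x1) XNOR (x2 XNOR x1)
At x1=0, x2=0, x3=0: circuit gives 0, formula gives 1.

No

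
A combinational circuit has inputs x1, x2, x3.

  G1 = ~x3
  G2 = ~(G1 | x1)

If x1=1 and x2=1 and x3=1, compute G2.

G1 = ~1 = 0
G2 = ~(0 | 1) = 0

0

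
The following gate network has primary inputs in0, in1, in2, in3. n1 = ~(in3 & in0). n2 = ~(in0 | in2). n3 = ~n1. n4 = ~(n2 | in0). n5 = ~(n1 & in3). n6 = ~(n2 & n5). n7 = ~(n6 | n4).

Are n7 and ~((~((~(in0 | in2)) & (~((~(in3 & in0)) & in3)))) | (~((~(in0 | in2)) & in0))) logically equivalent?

n1 = ~(in3 & in0)
n2 = ~(in0 | in2)
n4 = ~(n2 | in0) = ~((~(in0 | in2)) | in0)
n5 = ~(n1 & in3) = ~((~(in3 & in0)) & in3)
n6 = ~(n2 & n5) = ~((~(in0 | in2)) & (~((~(in3 & in0)) & in3)))
n7 = ~(n6 | n4) = ~((~((~(in0 | in2)) & (~((~(in3 & in0)) & in3)))) | (~((~(in0 | in2)) | in0)))
At in0=0, in1=0, in2=0, in3=0: circuit gives 1, formula gives 0.

No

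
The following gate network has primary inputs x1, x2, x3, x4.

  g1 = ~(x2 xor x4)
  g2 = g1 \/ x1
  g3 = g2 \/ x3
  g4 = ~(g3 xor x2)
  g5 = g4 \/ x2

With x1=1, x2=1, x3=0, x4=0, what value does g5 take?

1

g1 = ~(1 xor 0) = 0
g2 = 0 \/ 1 = 1
g3 = 1 \/ 0 = 1
g4 = ~(1 xor 1) = 1
g5 = 1 \/ 1 = 1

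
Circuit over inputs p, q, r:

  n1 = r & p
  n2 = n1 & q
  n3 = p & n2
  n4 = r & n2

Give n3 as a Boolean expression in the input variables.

n1 = r & p
n2 = n1 & q = (r & p) & q
n3 = p & n2 = p & ((r & p) & q)

p & ((r & p) & q)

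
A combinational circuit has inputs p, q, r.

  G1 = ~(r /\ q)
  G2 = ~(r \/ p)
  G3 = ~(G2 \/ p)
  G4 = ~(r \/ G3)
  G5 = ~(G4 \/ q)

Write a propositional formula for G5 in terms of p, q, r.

G2 = ~(r \/ p)
G3 = ~(G2 \/ p) = ~((~(r \/ p)) \/ p)
G4 = ~(r \/ G3) = ~(r \/ (~((~(r \/ p)) \/ p)))
G5 = ~(G4 \/ q) = ~((~(r \/ (~((~(r \/ p)) \/ p)))) \/ q)

~((~(r \/ (~((~(r \/ p)) \/ p)))) \/ q)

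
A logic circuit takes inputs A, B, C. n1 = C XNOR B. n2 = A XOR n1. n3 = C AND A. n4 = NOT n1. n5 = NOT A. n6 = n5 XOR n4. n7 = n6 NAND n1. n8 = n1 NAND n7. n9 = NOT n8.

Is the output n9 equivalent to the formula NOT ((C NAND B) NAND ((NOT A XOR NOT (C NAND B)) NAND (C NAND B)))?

n1 = C XNOR B
n4 = NOT n1 = NOT (C XNOR B)
n5 = NOT A
n6 = n5 XOR n4 = NOT A XOR NOT (C XNOR B)
n7 = n6 NAND n1 = (NOT A XOR NOT (C XNOR B)) NAND (C XNOR B)
n8 = n1 NAND n7 = (C XNOR B) NAND ((NOT A XOR NOT (C XNOR B)) NAND (C XNOR B))
n9 = NOT n8 = NOT ((C XNOR B) NAND ((NOT A XOR NOT (C XNOR B)) NAND (C XNOR B)))
At A=1, B=0, C=1: circuit gives 0, formula gives 1.

No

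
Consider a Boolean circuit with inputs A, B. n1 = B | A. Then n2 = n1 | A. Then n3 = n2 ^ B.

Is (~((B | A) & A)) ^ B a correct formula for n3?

n1 = B | A
n2 = n1 | A = (B | A) | A
n3 = n2 ^ B = ((B | A) | A) ^ B
At A=0, B=0: circuit gives 0, formula gives 1.

No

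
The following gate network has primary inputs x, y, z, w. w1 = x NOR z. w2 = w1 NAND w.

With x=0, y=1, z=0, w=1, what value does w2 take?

w1 = 0 NOR 0 = 1
w2 = 1 NAND 1 = 0

0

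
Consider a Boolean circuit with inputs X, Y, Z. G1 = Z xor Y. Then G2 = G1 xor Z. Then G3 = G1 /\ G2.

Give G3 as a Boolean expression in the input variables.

(Z xor Y) /\ ((Z xor Y) xor Z)

G1 = Z xor Y
G2 = G1 xor Z = (Z xor Y) xor Z
G3 = G1 /\ G2 = (Z xor Y) /\ ((Z xor Y) xor Z)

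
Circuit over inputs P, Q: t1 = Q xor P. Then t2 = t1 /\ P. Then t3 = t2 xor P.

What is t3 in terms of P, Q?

((Q xor P) /\ P) xor P

t1 = Q xor P
t2 = t1 /\ P = (Q xor P) /\ P
t3 = t2 xor P = ((Q xor P) /\ P) xor P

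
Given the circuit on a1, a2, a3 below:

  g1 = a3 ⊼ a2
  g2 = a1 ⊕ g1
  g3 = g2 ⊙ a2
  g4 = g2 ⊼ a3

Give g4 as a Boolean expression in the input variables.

g1 = a3 ⊼ a2
g2 = a1 ⊕ g1 = a1 ⊕ (a3 ⊼ a2)
g4 = g2 ⊼ a3 = (a1 ⊕ (a3 ⊼ a2)) ⊼ a3

(a1 ⊕ (a3 ⊼ a2)) ⊼ a3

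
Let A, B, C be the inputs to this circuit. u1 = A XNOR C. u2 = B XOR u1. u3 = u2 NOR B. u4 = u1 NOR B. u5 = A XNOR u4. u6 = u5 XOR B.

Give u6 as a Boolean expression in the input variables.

u1 = A XNOR C
u4 = u1 NOR B = (A XNOR C) NOR B
u5 = A XNOR u4 = A XNOR ((A XNOR C) NOR B)
u6 = u5 XOR B = (A XNOR ((A XNOR C) NOR B)) XOR B

(A XNOR ((A XNOR C) NOR B)) XOR B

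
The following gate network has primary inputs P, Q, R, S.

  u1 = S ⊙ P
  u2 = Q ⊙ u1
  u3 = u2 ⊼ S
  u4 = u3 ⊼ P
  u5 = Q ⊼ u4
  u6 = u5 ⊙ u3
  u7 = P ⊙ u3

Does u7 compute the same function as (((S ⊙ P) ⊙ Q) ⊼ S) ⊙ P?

u1 = S ⊙ P
u2 = Q ⊙ u1 = Q ⊙ (S ⊙ P)
u3 = u2 ⊼ S = (Q ⊙ (S ⊙ P)) ⊼ S
u7 = P ⊙ u3 = P ⊙ ((Q ⊙ (S ⊙ P)) ⊼ S)
At P=0, Q=0, R=0, S=0: circuit gives 0, formula gives 0.
At P=0, Q=0, R=0, S=1: circuit gives 1, formula gives 1.
Agrees on all 16 inputs.

Yes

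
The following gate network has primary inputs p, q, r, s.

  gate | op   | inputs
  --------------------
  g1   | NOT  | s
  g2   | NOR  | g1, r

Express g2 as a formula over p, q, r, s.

g1 = NOT s
g2 = g1 NOR r = NOT s NOR r

NOT s NOR r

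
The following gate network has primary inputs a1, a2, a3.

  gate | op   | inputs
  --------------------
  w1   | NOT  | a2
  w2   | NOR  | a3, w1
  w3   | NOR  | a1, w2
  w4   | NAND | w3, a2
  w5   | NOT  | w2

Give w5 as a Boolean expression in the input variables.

NOT (a3 NOR NOT a2)

w1 = NOT a2
w2 = a3 NOR w1 = a3 NOR NOT a2
w5 = NOT w2 = NOT (a3 NOR NOT a2)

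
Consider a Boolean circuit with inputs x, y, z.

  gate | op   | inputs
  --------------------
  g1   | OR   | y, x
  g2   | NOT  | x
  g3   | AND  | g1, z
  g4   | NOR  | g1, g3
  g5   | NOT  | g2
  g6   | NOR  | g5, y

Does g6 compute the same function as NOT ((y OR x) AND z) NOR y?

g2 = NOT x
g5 = NOT g2 = NOT NOT x
g6 = g5 NOR y = NOT NOT x NOR y
At x=0, y=0, z=0: circuit gives 1, formula gives 0.

No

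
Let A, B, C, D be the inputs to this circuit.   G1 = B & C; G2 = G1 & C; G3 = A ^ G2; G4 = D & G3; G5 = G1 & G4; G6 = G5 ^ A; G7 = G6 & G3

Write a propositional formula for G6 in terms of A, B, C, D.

((B & C) & (D & (A ^ ((B & C) & C)))) ^ A

G1 = B & C
G2 = G1 & C = (B & C) & C
G3 = A ^ G2 = A ^ ((B & C) & C)
G4 = D & G3 = D & (A ^ ((B & C) & C))
G5 = G1 & G4 = (B & C) & (D & (A ^ ((B & C) & C)))
G6 = G5 ^ A = ((B & C) & (D & (A ^ ((B & C) & C)))) ^ A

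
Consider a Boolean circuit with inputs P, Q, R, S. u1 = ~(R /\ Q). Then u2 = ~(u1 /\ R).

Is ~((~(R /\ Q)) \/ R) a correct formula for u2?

u1 = ~(R /\ Q)
u2 = ~(u1 /\ R) = ~((~(R /\ Q)) /\ R)
At P=0, Q=0, R=0, S=0: circuit gives 1, formula gives 0.

No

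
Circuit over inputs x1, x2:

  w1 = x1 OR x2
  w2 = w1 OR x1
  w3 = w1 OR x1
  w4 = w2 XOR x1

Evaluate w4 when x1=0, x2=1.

1

w1 = 0 OR 1 = 1
w2 = 1 OR 0 = 1
w4 = 1 XOR 0 = 1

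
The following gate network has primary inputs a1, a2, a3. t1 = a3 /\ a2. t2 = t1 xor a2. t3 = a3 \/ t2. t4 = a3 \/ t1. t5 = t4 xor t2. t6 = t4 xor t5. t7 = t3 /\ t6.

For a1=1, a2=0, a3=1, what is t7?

0

t1 = 1 /\ 0 = 0
t2 = 0 xor 0 = 0
t3 = 1 \/ 0 = 1
t4 = 1 \/ 0 = 1
t5 = 1 xor 0 = 1
t6 = 1 xor 1 = 0
t7 = 1 /\ 0 = 0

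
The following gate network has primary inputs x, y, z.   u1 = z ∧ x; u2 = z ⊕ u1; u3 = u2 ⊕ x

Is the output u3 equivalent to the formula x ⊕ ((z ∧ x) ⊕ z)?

u1 = z ∧ x
u2 = z ⊕ u1 = z ⊕ (z ∧ x)
u3 = u2 ⊕ x = (z ⊕ (z ∧ x)) ⊕ x
At x=0, y=0, z=0: circuit gives 0, formula gives 0.
At x=0, y=0, z=1: circuit gives 1, formula gives 1.
Agrees on all 8 inputs.

Yes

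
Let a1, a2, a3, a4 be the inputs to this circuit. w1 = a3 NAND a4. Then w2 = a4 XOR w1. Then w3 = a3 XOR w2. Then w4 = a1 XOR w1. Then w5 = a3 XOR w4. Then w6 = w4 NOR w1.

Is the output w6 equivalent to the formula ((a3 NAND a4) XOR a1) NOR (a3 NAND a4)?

w1 = a3 NAND a4
w4 = a1 XOR w1 = a1 XOR (a3 NAND a4)
w6 = w4 NOR w1 = (a1 XOR (a3 NAND a4)) NOR (a3 NAND a4)
At a1=0, a2=0, a3=0, a4=0: circuit gives 0, formula gives 0.
At a1=0, a2=0, a3=1, a4=1: circuit gives 1, formula gives 1.
Agrees on all 16 inputs.

Yes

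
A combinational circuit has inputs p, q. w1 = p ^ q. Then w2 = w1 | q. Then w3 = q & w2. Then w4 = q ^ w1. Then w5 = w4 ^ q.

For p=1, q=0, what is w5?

1

w1 = 1 ^ 0 = 1
w4 = 0 ^ 1 = 1
w5 = 1 ^ 0 = 1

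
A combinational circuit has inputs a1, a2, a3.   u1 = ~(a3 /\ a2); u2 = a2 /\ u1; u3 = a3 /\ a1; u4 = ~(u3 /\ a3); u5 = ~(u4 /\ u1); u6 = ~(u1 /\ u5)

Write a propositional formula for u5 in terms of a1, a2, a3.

u1 = ~(a3 /\ a2)
u3 = a3 /\ a1
u4 = ~(u3 /\ a3) = ~((a3 /\ a1) /\ a3)
u5 = ~(u4 /\ u1) = ~((~((a3 /\ a1) /\ a3)) /\ (~(a3 /\ a2)))

~((~((a3 /\ a1) /\ a3)) /\ (~(a3 /\ a2)))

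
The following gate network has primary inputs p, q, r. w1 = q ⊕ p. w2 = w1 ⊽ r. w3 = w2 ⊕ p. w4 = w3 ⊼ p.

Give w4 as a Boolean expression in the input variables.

w1 = q ⊕ p
w2 = w1 ⊽ r = (q ⊕ p) ⊽ r
w3 = w2 ⊕ p = ((q ⊕ p) ⊽ r) ⊕ p
w4 = w3 ⊼ p = (((q ⊕ p) ⊽ r) ⊕ p) ⊼ p

(((q ⊕ p) ⊽ r) ⊕ p) ⊼ p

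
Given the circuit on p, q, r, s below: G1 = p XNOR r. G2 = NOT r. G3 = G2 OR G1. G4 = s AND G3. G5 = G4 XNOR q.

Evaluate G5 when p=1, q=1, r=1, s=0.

0

G1 = 1 XNOR 1 = 1
G2 = NOT 1 = 0
G3 = 0 OR 1 = 1
G4 = 0 AND 1 = 0
G5 = 0 XNOR 1 = 0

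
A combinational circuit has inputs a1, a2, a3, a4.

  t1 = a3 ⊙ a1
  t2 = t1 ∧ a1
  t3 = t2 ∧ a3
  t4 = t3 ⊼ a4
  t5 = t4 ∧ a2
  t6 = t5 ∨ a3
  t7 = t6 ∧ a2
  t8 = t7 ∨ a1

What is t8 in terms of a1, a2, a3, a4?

(((((((a3 ⊙ a1) ∧ a1) ∧ a3) ⊼ a4) ∧ a2) ∨ a3) ∧ a2) ∨ a1

t1 = a3 ⊙ a1
t2 = t1 ∧ a1 = (a3 ⊙ a1) ∧ a1
t3 = t2 ∧ a3 = ((a3 ⊙ a1) ∧ a1) ∧ a3
t4 = t3 ⊼ a4 = (((a3 ⊙ a1) ∧ a1) ∧ a3) ⊼ a4
t5 = t4 ∧ a2 = ((((a3 ⊙ a1) ∧ a1) ∧ a3) ⊼ a4) ∧ a2
t6 = t5 ∨ a3 = (((((a3 ⊙ a1) ∧ a1) ∧ a3) ⊼ a4) ∧ a2) ∨ a3
t7 = t6 ∧ a2 = ((((((a3 ⊙ a1) ∧ a1) ∧ a3) ⊼ a4) ∧ a2) ∨ a3) ∧ a2
t8 = t7 ∨ a1 = (((((((a3 ⊙ a1) ∧ a1) ∧ a3) ⊼ a4) ∧ a2) ∨ a3) ∧ a2) ∨ a1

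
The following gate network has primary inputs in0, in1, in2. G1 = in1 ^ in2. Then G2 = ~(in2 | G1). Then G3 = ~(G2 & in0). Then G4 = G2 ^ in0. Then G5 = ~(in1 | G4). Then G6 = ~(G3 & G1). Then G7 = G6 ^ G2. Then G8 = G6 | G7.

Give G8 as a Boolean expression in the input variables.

(~((~((~(in2 | (in1 ^ in2))) & in0)) & (in1 ^ in2))) | ((~((~((~(in2 | (in1 ^ in2))) & in0)) & (in1 ^ in2))) ^ (~(in2 | (in1 ^ in2))))

G1 = in1 ^ in2
G2 = ~(in2 | G1) = ~(in2 | (in1 ^ in2))
G3 = ~(G2 & in0) = ~((~(in2 | (in1 ^ in2))) & in0)
G6 = ~(G3 & G1) = ~((~((~(in2 | (in1 ^ in2))) & in0)) & (in1 ^ in2))
G7 = G6 ^ G2 = (~((~((~(in2 | (in1 ^ in2))) & in0)) & (in1 ^ in2))) ^ (~(in2 | (in1 ^ in2)))
G8 = G6 | G7 = (~((~((~(in2 | (in1 ^ in2))) & in0)) & (in1 ^ in2))) | ((~((~((~(in2 | (in1 ^ in2))) & in0)) & (in1 ^ in2))) ^ (~(in2 | (in1 ^ in2))))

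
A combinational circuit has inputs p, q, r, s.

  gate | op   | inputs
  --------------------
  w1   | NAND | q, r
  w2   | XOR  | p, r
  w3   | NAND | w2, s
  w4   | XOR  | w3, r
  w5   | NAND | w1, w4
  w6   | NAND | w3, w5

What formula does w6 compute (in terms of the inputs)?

w1 = q NAND r
w2 = p XOR r
w3 = w2 NAND s = (p XOR r) NAND s
w4 = w3 XOR r = ((p XOR r) NAND s) XOR r
w5 = w1 NAND w4 = (q NAND r) NAND (((p XOR r) NAND s) XOR r)
w6 = w3 NAND w5 = ((p XOR r) NAND s) NAND ((q NAND r) NAND (((p XOR r) NAND s) XOR r))

((p XOR r) NAND s) NAND ((q NAND r) NAND (((p XOR r) NAND s) XOR r))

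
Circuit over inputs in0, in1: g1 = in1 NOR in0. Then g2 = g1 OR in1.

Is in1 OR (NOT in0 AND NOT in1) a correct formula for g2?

g1 = in1 NOR in0
g2 = g1 OR in1 = (in1 NOR in0) OR in1
At in0=1, in1=0: circuit gives 0, formula gives 0.
At in0=0, in1=0: circuit gives 1, formula gives 1.
Agrees on all 4 inputs.

Yes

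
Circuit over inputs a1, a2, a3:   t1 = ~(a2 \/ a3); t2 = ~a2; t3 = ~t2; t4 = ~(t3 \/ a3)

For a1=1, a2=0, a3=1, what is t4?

t2 = ~0 = 1
t3 = ~1 = 0
t4 = ~(0 \/ 1) = 0

0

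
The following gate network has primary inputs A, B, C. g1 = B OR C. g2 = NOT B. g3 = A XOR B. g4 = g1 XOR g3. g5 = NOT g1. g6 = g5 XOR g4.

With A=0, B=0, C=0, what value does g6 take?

g1 = 0 OR 0 = 0
g3 = 0 XOR 0 = 0
g4 = 0 XOR 0 = 0
g5 = NOT 0 = 1
g6 = 1 XOR 0 = 1

1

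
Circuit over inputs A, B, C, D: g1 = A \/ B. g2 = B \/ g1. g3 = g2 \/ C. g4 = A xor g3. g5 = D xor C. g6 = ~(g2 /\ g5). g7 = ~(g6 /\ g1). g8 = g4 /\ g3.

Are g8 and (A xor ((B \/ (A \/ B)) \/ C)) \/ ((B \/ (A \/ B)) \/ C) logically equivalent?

g1 = A \/ B
g2 = B \/ g1 = B \/ (A \/ B)
g3 = g2 \/ C = (B \/ (A \/ B)) \/ C
g4 = A xor g3 = A xor ((B \/ (A \/ B)) \/ C)
g8 = g4 /\ g3 = (A xor ((B \/ (A \/ B)) \/ C)) /\ ((B \/ (A \/ B)) \/ C)
At A=1, B=0, C=0, D=0: circuit gives 0, formula gives 1.

No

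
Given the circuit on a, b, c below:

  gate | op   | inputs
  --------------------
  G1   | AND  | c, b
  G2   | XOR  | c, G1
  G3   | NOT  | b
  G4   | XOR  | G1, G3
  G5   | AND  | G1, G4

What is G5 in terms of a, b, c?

G1 = c AND b
G3 = NOT b
G4 = G1 XOR G3 = (c AND b) XOR NOT b
G5 = G1 AND G4 = (c AND b) AND ((c AND b) XOR NOT b)

(c AND b) AND ((c AND b) XOR NOT b)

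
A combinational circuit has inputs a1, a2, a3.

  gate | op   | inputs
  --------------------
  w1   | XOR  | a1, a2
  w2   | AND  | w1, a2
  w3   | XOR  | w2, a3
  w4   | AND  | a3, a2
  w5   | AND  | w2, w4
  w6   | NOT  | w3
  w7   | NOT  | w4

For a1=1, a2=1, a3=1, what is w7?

w4 = 1 AND 1 = 1
w7 = NOT 1 = 0

0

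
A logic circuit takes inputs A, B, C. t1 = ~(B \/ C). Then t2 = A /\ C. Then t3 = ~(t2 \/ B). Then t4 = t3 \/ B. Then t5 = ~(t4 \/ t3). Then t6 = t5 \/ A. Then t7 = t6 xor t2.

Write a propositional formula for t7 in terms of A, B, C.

((~(((~((A /\ C) \/ B)) \/ B) \/ (~((A /\ C) \/ B)))) \/ A) xor (A /\ C)

t2 = A /\ C
t3 = ~(t2 \/ B) = ~((A /\ C) \/ B)
t4 = t3 \/ B = (~((A /\ C) \/ B)) \/ B
t5 = ~(t4 \/ t3) = ~(((~((A /\ C) \/ B)) \/ B) \/ (~((A /\ C) \/ B)))
t6 = t5 \/ A = (~(((~((A /\ C) \/ B)) \/ B) \/ (~((A /\ C) \/ B)))) \/ A
t7 = t6 xor t2 = ((~(((~((A /\ C) \/ B)) \/ B) \/ (~((A /\ C) \/ B)))) \/ A) xor (A /\ C)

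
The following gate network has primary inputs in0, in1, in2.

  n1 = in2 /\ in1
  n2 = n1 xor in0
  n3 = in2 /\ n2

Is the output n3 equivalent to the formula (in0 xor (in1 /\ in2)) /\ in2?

n1 = in2 /\ in1
n2 = n1 xor in0 = (in2 /\ in1) xor in0
n3 = in2 /\ n2 = in2 /\ ((in2 /\ in1) xor in0)
At in0=0, in1=0, in2=0: circuit gives 0, formula gives 0.
At in0=0, in1=1, in2=1: circuit gives 1, formula gives 1.
Agrees on all 8 inputs.

Yes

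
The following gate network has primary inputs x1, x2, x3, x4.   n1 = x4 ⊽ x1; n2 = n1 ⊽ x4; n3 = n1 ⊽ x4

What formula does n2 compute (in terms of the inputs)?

n1 = x4 ⊽ x1
n2 = n1 ⊽ x4 = (x4 ⊽ x1) ⊽ x4

(x4 ⊽ x1) ⊽ x4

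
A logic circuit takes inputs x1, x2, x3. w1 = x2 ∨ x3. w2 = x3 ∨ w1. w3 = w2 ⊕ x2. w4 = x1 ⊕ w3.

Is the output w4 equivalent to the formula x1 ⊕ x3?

No

w1 = x2 ∨ x3
w2 = x3 ∨ w1 = x3 ∨ (x2 ∨ x3)
w3 = w2 ⊕ x2 = (x3 ∨ (x2 ∨ x3)) ⊕ x2
w4 = x1 ⊕ w3 = x1 ⊕ ((x3 ∨ (x2 ∨ x3)) ⊕ x2)
At x1=0, x2=1, x3=1: circuit gives 0, formula gives 1.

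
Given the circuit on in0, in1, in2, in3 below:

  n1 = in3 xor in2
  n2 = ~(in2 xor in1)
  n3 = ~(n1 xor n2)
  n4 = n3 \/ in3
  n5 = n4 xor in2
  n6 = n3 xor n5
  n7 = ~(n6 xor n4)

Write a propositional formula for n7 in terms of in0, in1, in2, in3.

n1 = in3 xor in2
n2 = ~(in2 xor in1)
n3 = ~(n1 xor n2) = ~((in3 xor in2) xor (~(in2 xor in1)))
n4 = n3 \/ in3 = (~((in3 xor in2) xor (~(in2 xor in1)))) \/ in3
n5 = n4 xor in2 = ((~((in3 xor in2) xor (~(in2 xor in1)))) \/ in3) xor in2
n6 = n3 xor n5 = (~((in3 xor in2) xor (~(in2 xor in1)))) xor (((~((in3 xor in2) xor (~(in2 xor in1)))) \/ in3) xor in2)
n7 = ~(n6 xor n4) = ~(((~((in3 xor in2) xor (~(in2 xor in1)))) xor (((~((in3 xor in2) xor (~(in2 xor in1)))) \/ in3) xor in2)) xor ((~((in3 xor in2) xor (~(in2 xor in1)))) \/ in3))

~(((~((in3 xor in2) xor (~(in2 xor in1)))) xor (((~((in3 xor in2) xor (~(in2 xor in1)))) \/ in3) xor in2)) xor ((~((in3 xor in2) xor (~(in2 xor in1)))) \/ in3))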